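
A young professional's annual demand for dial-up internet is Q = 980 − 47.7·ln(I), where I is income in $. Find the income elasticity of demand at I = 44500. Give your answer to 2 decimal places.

At I = 44500: Q = 469.455.
dQ/dI = -47.7/I = -0.00107191 at this income.
η = (dQ/dI)·(I/Q) = -0.00107191 × (44500/469.455) = -0.10.

-0.10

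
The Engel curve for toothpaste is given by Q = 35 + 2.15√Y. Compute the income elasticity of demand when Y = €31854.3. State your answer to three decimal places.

0.458

At Y = 31854.3: Q = 418.727.
dQ/dY = 2.15/(2√Y) = 0.00602316 at this income.
η = (dQ/dY)·(Y/Q) = 0.00602316 × (31854.3/418.727) = 0.458.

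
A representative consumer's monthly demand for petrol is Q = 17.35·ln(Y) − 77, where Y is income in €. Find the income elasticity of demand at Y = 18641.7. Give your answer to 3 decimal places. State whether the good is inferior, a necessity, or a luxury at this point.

At Y = 18641.7: Q = 93.605.
dQ/dY = 17.35/Y = 0.000930709 at this income.
η = (dQ/dY)·(Y/Q) = 0.000930709 × (18641.7/93.605) = 0.185.
Since 0 < η < 1, the good is a necessity.

0.185 (necessity)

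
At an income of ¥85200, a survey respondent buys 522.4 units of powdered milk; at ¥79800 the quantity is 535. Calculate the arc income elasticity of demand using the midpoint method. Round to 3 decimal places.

ΔQ = 535 − 522.4 = 12.6; midpoint Q̄ = (522.4 + 535)/2 = 528.7.
ΔI = 79800 − 85200 = -5400; midpoint Ī = (85200 + 79800)/2 = 82500.
η = (ΔQ/Q̄) ÷ (ΔI/Ī) = (12.6/528.7) ÷ (-5400/82500) = -0.364.

-0.364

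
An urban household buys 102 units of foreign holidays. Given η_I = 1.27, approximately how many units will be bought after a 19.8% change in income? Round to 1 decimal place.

127.6

%ΔQ ≈ η × %ΔI = 1.27 × 19.8% = 25.146%.
New Q ≈ 102 × (1 + 0.25146) = 127.6.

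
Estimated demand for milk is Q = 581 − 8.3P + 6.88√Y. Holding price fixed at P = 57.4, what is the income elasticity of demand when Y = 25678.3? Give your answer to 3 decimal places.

0.457

At P = 57.4, Y = 25678.3: Q = 1207.062.
Holding P constant, ∂Q/∂Y = 6.88/(2√Y) = 0.0214672.
η_Y = (∂Q/∂Y)·(Y/Q) = 0.0214672 × (25678.3/1207.062) = 0.457.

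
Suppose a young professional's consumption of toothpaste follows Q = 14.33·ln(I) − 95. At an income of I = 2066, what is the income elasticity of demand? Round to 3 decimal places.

0.996

At I = 2066: Q = 14.386.
dQ/dI = 14.33/I = 0.00693611 at this income.
η = (dQ/dI)·(I/Q) = 0.00693611 × (2066/14.386) = 0.996.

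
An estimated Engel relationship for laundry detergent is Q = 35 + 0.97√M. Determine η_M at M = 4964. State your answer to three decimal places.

At M = 4964: Q = 103.342.
dQ/dM = 0.97/(2√M) = 0.00688376 at this income.
η = (dQ/dM)·(M/Q) = 0.00688376 × (4964/103.342) = 0.331.

0.331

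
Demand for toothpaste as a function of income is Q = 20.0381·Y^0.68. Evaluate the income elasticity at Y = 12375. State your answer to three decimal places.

0.680

For Q = A·Y^β the income elasticity is constant and equal to β.
Here β = 0.68, so η = 0.680.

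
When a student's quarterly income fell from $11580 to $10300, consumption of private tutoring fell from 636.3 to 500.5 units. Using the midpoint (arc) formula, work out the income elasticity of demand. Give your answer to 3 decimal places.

ΔQ = 500.5 − 636.3 = -135.8; midpoint Q̄ = (636.3 + 500.5)/2 = 568.4.
ΔI = 10300 − 11580 = -1280; midpoint Ī = (11580 + 10300)/2 = 10940.
η = (ΔQ/Q̄) ÷ (ΔI/Ī) = (-135.8/568.4) ÷ (-1280/10940) = 2.042.

2.042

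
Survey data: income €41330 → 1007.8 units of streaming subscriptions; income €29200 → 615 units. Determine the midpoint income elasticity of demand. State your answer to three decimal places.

1.407

ΔQ = 615 − 1007.8 = -392.8; midpoint Q̄ = (1007.8 + 615)/2 = 811.4.
ΔI = 29200 − 41330 = -12130; midpoint Ī = (41330 + 29200)/2 = 35265.
η = (ΔQ/Q̄) ÷ (ΔI/Ī) = (-392.8/811.4) ÷ (-12130/35265) = 1.407.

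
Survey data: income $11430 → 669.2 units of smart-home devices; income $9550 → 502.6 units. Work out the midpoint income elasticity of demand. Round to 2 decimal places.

ΔQ = 502.6 − 669.2 = -166.6; midpoint Q̄ = (669.2 + 502.6)/2 = 585.9.
ΔI = 9550 − 11430 = -1880; midpoint Ī = (11430 + 9550)/2 = 10490.
η = (ΔQ/Q̄) ÷ (ΔI/Ī) = (-166.6/585.9) ÷ (-1880/10490) = 1.59.

1.59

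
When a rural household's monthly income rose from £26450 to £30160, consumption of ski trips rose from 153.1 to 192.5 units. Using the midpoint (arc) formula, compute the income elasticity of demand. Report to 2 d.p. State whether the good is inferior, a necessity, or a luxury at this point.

1.74 (luxury)

ΔQ = 192.5 − 153.1 = 39.4; midpoint Q̄ = (153.1 + 192.5)/2 = 172.8.
ΔI = 30160 − 26450 = 3710; midpoint Ī = (26450 + 30160)/2 = 28305.
η = (ΔQ/Q̄) ÷ (ΔI/Ī) = (39.4/172.8) ÷ (3710/28305) = 1.74.
η > 1 ⇒ luxury.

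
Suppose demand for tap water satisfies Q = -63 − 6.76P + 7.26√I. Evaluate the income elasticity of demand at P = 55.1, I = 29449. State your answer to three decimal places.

0.769

At P = 55.1, I = 29449: Q = 810.392.
Holding P constant, ∂Q/∂I = 7.26/(2√I) = 0.021153.
η_I = (∂Q/∂I)·(I/Q) = 0.021153 × (29449/810.392) = 0.769.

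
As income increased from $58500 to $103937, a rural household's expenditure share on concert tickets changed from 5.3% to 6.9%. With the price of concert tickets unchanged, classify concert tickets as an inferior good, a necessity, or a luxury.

The budget share rises as income rises, so η > 1.

luxury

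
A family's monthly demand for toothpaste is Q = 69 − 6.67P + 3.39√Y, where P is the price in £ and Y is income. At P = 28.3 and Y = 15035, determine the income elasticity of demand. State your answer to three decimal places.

At P = 28.3, Y = 15035: Q = 295.912.
Holding P constant, ∂Q/∂Y = 3.39/(2√Y) = 0.0138235.
η_Y = (∂Q/∂Y)·(Y/Q) = 0.0138235 × (15035/295.912) = 0.702.

0.702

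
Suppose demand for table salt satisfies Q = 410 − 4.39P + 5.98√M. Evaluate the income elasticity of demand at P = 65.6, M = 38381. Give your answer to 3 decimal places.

At P = 65.6, M = 38381: Q = 1293.562.
Holding P constant, ∂Q/∂M = 5.98/(2√M) = 0.0152621.
η_M = (∂Q/∂M)·(M/Q) = 0.0152621 × (38381/1293.562) = 0.453.

0.453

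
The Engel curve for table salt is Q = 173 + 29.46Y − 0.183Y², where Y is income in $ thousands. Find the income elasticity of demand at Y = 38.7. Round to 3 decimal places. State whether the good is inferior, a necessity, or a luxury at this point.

0.570 (necessity)

At Y = 38.7: Q = 1039.0247.
dQ/dY = 29.46 − 0.366Y = 15.29580.
η = (dQ/dY)·(Y/Q) = 15.29580 × (38.7/1039.0247) = 0.570.
0 < η < 1 ⇒ necessity.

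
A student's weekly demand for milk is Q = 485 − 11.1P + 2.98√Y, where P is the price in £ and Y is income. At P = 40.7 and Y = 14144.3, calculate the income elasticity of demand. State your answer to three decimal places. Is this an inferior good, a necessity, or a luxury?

At P = 40.7, Y = 14144.3: Q = 387.641.
Holding P constant, ∂Q/∂Y = 2.98/(2√Y) = 0.0125284.
η_Y = (∂Q/∂Y)·(Y/Q) = 0.0125284 × (14144.3/387.641) = 0.457.
Since 0 < η < 1, this is a necessity.

0.457 (necessity)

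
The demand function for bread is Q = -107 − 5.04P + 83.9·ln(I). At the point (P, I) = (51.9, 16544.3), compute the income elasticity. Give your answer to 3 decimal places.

0.188

At P = 51.9, I = 16544.3: Q = 446.412.
Holding P constant, ∂Q/∂I = 83.9/I = 0.00507123.
η_I = (∂Q/∂I)·(I/Q) = 0.00507123 × (16544.3/446.412) = 0.188.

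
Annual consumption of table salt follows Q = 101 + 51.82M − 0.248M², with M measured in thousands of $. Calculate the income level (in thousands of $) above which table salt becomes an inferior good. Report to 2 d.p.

dQ/dM = 51.82 − 0.496M.
The good is inferior where dQ/dM < 0. Setting dQ/dM = 0 gives M = 51.82 / 0.496 = 104.48.

104.48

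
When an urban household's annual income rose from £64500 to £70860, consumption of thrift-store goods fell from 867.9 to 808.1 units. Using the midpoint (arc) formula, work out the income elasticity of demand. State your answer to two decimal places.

ΔQ = 808.1 − 867.9 = -59.8; midpoint Q̄ = (867.9 + 808.1)/2 = 838.
ΔI = 70860 − 64500 = 6360; midpoint Ī = (64500 + 70860)/2 = 67680.
η = (ΔQ/Q̄) ÷ (ΔI/Ī) = (-59.8/838) ÷ (6360/67680) = -0.76.

-0.76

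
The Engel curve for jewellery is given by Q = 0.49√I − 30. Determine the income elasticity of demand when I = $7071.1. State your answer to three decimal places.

1.839

At I = 7071.1: Q = 11.204.
dQ/dI = 0.49/(2√I) = 0.00291355 at this income.
η = (dQ/dI)·(I/Q) = 0.00291355 × (7071.1/11.204) = 1.839.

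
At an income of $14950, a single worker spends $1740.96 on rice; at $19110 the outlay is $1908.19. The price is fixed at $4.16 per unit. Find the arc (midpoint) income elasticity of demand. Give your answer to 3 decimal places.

0.375

With a constant price, Q₁ = 1740.96/4.16 = 418.500 and Q₂ = 1908.19/4.16 = 458.700 (equivalently, work directly with expenditure since P cancels).
Midpoint %ΔQ = (1908.19 − 1740.96)/1824.58 = 0.09165; midpoint %ΔI = (19110 − 14950)/17030 = 0.24427.
η = 0.09165 / 0.24427 = 0.375.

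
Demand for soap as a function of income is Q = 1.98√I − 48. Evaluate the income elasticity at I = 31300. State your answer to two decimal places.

At I = 31300: Q = 302.298.
dQ/dI = 1.98/(2√I) = 0.00559581 at this income.
η = (dQ/dI)·(I/Q) = 0.00559581 × (31300/302.298) = 0.58.

0.58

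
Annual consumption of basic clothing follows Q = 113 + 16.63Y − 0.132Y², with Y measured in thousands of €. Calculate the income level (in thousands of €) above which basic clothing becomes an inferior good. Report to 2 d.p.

62.99

dQ/dY = 16.63 − 0.264Y.
The good is inferior where dQ/dY < 0. Setting dQ/dY = 0 gives Y = 16.63 / 0.264 = 62.99.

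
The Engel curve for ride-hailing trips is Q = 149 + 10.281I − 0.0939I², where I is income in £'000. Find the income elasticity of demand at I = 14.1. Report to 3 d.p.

0.391

At I = 14.1: Q = 275.2938.
dQ/dI = 10.281 − 0.1878I = 7.63302.
η = (dQ/dI)·(I/Q) = 7.63302 × (14.1/275.2938) = 0.391.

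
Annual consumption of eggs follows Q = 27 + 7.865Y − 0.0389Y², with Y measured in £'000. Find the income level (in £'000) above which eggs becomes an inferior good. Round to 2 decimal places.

101.09

dQ/dY = 7.865 − 0.0778Y.
The good is inferior where dQ/dY < 0. Setting dQ/dY = 0 gives Y = 7.865 / 0.0778 = 101.09.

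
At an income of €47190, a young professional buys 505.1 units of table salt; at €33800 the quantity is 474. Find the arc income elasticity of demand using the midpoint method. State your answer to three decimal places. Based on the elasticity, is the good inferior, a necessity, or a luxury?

ΔQ = 474 − 505.1 = -31.1; midpoint Q̄ = (505.1 + 474)/2 = 489.55.
ΔI = 33800 − 47190 = -13390; midpoint Ī = (47190 + 33800)/2 = 40495.
η = (ΔQ/Q̄) ÷ (ΔI/Ī) = (-31.1/489.55) ÷ (-13390/40495) = 0.192.
0 < η < 1 ⇒ necessity.

0.192 (necessity)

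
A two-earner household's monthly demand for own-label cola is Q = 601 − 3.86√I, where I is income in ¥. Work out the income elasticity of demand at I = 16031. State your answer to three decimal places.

-2.177

At I = 16031: Q = 112.272.
dQ/dI = -3.86/(2√I) = -0.0152432 at this income.
η = (dQ/dI)·(I/Q) = -0.0152432 × (16031/112.272) = -2.177.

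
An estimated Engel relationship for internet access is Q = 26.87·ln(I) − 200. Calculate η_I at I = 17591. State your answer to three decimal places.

0.429

At I = 17591: Q = 62.658.
dQ/dI = 26.87/I = 0.00152749 at this income.
η = (dQ/dI)·(I/Q) = 0.00152749 × (17591/62.658) = 0.429.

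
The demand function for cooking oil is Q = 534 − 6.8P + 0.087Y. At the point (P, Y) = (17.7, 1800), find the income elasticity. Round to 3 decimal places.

0.275

At P = 17.7, Y = 1800: Q = 570.240.
Holding P constant, ∂Q/∂Y = 0.087.
η_Y = (∂Q/∂Y)·(Y/Q) = 0.087 × (1800/570.240) = 0.275.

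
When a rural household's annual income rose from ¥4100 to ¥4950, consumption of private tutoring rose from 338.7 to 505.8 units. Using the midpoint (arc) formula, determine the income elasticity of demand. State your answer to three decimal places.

ΔQ = 505.8 − 338.7 = 167.1; midpoint Q̄ = (338.7 + 505.8)/2 = 422.25.
ΔI = 4950 − 4100 = 850; midpoint Ī = (4100 + 4950)/2 = 4525.
η = (ΔQ/Q̄) ÷ (ΔI/Ī) = (167.1/422.25) ÷ (850/4525) = 2.107.

2.107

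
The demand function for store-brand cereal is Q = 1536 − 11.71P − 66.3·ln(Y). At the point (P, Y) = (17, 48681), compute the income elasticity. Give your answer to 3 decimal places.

-0.107

At P = 17, Y = 48681: Q = 621.351.
Holding P constant, ∂Q/∂Y = -66.3/Y = -0.00136193.
η_Y = (∂Q/∂Y)·(Y/Q) = -0.00136193 × (48681/621.351) = -0.107.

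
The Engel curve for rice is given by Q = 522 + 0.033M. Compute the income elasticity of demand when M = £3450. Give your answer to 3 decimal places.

0.179

At M = 3450: Q = 635.850.
dQ/dM = 0.033.
η = (dQ/dM)·(M/Q) = 0.033 × (3450/635.850) = 0.179.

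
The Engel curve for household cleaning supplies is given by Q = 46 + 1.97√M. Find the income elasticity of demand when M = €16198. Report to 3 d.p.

At M = 16198: Q = 296.725.
dQ/dM = 1.97/(2√M) = 0.00773937 at this income.
η = (dQ/dM)·(M/Q) = 0.00773937 × (16198/296.725) = 0.422.

0.422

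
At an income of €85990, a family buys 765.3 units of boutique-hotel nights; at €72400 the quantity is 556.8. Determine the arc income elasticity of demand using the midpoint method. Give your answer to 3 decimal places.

ΔQ = 556.8 − 765.3 = -208.5; midpoint Q̄ = (765.3 + 556.8)/2 = 661.05.
ΔI = 72400 − 85990 = -13590; midpoint Ī = (85990 + 72400)/2 = 79195.
η = (ΔQ/Q̄) ÷ (ΔI/Ī) = (-208.5/661.05) ÷ (-13590/79195) = 1.838.

1.838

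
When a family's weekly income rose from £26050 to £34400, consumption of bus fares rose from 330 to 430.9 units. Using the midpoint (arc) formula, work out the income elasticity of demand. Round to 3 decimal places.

ΔQ = 430.9 − 330 = 100.9; midpoint Q̄ = (330 + 430.9)/2 = 380.45.
ΔI = 34400 − 26050 = 8350; midpoint Ī = (26050 + 34400)/2 = 30225.
η = (ΔQ/Q̄) ÷ (ΔI/Ī) = (100.9/380.45) ÷ (8350/30225) = 0.960.

0.960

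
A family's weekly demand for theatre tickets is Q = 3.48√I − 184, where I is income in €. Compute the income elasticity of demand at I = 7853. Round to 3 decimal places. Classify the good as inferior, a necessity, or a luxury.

At I = 7853: Q = 124.388.
dQ/dI = 3.48/(2√I) = 0.019635 at this income.
η = (dQ/dI)·(I/Q) = 0.019635 × (7853/124.388) = 1.240.
Since η > 1, the good is a luxury.

1.240 (luxury)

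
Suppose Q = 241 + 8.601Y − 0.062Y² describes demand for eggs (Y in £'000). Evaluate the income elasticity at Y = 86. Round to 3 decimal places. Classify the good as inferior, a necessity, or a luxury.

-0.340 (inferior good)

At Y = 86: Q = 522.1340.
dQ/dY = 8.601 − 0.124Y = -2.06300.
η = (dQ/dY)·(Y/Q) = -2.06300 × (86/522.1340) = -0.340.
η < 0 ⇒ inferior good.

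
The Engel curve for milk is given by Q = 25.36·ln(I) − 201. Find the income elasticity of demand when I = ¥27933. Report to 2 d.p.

At I = 27933: Q = 58.625.
dQ/dI = 25.36/I = 0.000907887 at this income.
η = (dQ/dI)·(I/Q) = 0.000907887 × (27933/58.625) = 0.43.

0.43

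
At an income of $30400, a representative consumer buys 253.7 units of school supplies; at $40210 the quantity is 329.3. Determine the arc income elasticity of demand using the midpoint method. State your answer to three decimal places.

ΔQ = 329.3 − 253.7 = 75.6; midpoint Q̄ = (253.7 + 329.3)/2 = 291.5.
ΔI = 40210 − 30400 = 9810; midpoint Ī = (30400 + 40210)/2 = 35305.
η = (ΔQ/Q̄) ÷ (ΔI/Ī) = (75.6/291.5) ÷ (9810/35305) = 0.933.

0.933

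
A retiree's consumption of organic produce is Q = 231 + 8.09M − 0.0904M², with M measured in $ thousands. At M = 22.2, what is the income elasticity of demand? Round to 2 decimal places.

0.25

At M = 22.2: Q = 366.0453.
dQ/dM = 8.09 − 0.1808M = 4.07624.
η = (dQ/dM)·(M/Q) = 4.07624 × (22.2/366.0453) = 0.25.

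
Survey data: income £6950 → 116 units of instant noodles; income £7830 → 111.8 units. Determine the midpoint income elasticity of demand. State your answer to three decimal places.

ΔQ = 111.8 − 116 = -4.2; midpoint Q̄ = (116 + 111.8)/2 = 113.9.
ΔI = 7830 − 6950 = 880; midpoint Ī = (6950 + 7830)/2 = 7390.
η = (ΔQ/Q̄) ÷ (ΔI/Ī) = (-4.2/113.9) ÷ (880/7390) = -0.310.

-0.310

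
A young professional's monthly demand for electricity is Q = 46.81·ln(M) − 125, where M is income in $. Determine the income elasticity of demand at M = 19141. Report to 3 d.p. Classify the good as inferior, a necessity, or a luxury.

0.139 (necessity)

At M = 19141: Q = 336.527.
dQ/dM = 46.81/M = 0.00244554 at this income.
η = (dQ/dM)·(M/Q) = 0.00244554 × (19141/336.527) = 0.139.
Since 0 < η < 1, the good is a necessity.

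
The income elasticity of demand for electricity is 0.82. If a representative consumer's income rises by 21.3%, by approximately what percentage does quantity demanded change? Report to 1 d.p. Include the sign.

17.5%

%ΔQ ≈ η × %ΔI = 0.82 × 21.3% = 17.5%.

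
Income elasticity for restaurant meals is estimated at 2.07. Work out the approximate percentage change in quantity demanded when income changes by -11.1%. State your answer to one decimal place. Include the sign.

-23.0%

%ΔQ ≈ η × %ΔI = 2.07 × (-11.1%) = -23.0%.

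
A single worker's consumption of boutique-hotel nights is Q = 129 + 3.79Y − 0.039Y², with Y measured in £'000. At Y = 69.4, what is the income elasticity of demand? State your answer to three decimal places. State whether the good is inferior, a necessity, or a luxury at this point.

-0.552 (inferior good)

At Y = 69.4: Q = 204.1880.
dQ/dY = 3.79 − 0.078Y = -1.62320.
η = (dQ/dY)·(Y/Q) = -1.62320 × (69.4/204.1880) = -0.552.
η < 0 ⇒ inferior good.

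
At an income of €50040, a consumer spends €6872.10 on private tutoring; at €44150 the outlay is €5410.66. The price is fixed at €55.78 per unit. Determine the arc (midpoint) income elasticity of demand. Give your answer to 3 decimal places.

With a constant price, Q₁ = 6872.10/55.78 = 123.200 and Q₂ = 5410.66/55.78 = 97.000 (equivalently, work directly with expenditure since P cancels).
Midpoint %ΔQ = (5410.66 − 6872.10)/6141.38 = -0.23797; midpoint %ΔI = (44150 − 50040)/47095 = -0.12507.
η = -0.23797 / -0.12507 = 1.903.

1.903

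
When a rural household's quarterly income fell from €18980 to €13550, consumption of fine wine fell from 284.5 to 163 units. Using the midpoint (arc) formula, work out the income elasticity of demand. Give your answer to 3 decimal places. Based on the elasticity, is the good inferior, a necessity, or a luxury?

1.627 (luxury)

ΔQ = 163 − 284.5 = -121.5; midpoint Q̄ = (284.5 + 163)/2 = 223.75.
ΔI = 13550 − 18980 = -5430; midpoint Ī = (18980 + 13550)/2 = 16265.
η = (ΔQ/Q̄) ÷ (ΔI/Ī) = (-121.5/223.75) ÷ (-5430/16265) = 1.627.
η > 1 ⇒ luxury.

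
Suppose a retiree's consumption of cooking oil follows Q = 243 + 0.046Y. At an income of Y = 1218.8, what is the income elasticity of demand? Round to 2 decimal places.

0.19

At Y = 1218.8: Q = 299.065.
dQ/dY = 0.046.
η = (dQ/dY)·(Y/Q) = 0.046 × (1218.8/299.065) = 0.19.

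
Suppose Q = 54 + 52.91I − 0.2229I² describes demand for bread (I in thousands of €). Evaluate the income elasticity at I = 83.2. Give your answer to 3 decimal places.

At I = 83.2: Q = 2913.1447.
dQ/dI = 52.91 − 0.4458I = 15.81944.
η = (dQ/dI)·(I/Q) = 15.81944 × (83.2/2913.1447) = 0.452.

0.452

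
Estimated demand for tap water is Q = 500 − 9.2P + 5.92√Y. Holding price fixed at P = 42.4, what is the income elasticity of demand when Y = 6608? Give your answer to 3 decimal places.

0.407

At P = 42.4, Y = 6608: Q = 591.154.
Holding P constant, ∂Q/∂Y = 5.92/(2√Y) = 0.036413.
η_Y = (∂Q/∂Y)·(Y/Q) = 0.036413 × (6608/591.154) = 0.407.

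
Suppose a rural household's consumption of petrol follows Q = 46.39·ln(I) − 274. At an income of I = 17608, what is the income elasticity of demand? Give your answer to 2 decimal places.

0.26

At I = 17608: Q = 179.514.
dQ/dI = 46.39/I = 0.0026346 at this income.
η = (dQ/dI)·(I/Q) = 0.0026346 × (17608/179.514) = 0.26.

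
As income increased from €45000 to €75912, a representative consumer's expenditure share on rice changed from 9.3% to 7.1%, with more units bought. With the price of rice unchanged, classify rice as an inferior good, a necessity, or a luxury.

Quantity rises but the budget share falls as income rises, so 0 < η < 1.

necessity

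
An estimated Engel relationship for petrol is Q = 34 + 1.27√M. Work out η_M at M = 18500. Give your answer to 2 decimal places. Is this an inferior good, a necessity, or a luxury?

At M = 18500: Q = 206.739.
dQ/dM = 1.27/(2√M) = 0.00466861 at this income.
η = (dQ/dM)·(M/Q) = 0.00466861 × (18500/206.739) = 0.42.
Since 0 < η < 1, the good is a necessity.

0.42 (necessity)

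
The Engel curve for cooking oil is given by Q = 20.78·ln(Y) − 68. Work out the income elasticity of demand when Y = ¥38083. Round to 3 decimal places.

At Y = 38083: Q = 151.178.
dQ/dY = 20.78/Y = 0.00054565 at this income.
η = (dQ/dY)·(Y/Q) = 0.00054565 × (38083/151.178) = 0.137.

0.137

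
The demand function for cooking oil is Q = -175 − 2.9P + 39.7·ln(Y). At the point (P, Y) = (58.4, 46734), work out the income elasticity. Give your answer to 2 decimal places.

At P = 58.4, Y = 46734: Q = 82.503.
Holding P constant, ∂Q/∂Y = 39.7/Y = 0.000849489.
η_Y = (∂Q/∂Y)·(Y/Q) = 0.000849489 × (46734/82.503) = 0.48.

0.48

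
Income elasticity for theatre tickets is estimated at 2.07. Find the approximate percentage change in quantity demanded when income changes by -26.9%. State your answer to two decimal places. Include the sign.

%ΔQ ≈ η × %ΔI = 2.07 × (-26.9%) = -55.68%.

-55.68%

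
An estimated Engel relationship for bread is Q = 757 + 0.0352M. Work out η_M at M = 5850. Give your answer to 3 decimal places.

At M = 5850: Q = 962.920.
dQ/dM = 0.0352.
η = (dQ/dM)·(M/Q) = 0.0352 × (5850/962.920) = 0.214.

0.214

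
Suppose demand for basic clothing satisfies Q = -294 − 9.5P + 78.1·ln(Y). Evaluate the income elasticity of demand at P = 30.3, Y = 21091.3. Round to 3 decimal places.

0.399

At P = 30.3, Y = 21091.3: Q = 195.762.
Holding P constant, ∂Q/∂Y = 78.1/Y = 0.00370295.
η_Y = (∂Q/∂Y)·(Y/Q) = 0.00370295 × (21091.3/195.762) = 0.399.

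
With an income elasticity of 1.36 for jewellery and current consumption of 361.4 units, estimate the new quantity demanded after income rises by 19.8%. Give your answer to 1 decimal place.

%ΔQ ≈ η × %ΔI = 1.36 × 19.8% = 26.928%.
New Q ≈ 361.4 × (1 + 0.26928) = 458.7.

458.7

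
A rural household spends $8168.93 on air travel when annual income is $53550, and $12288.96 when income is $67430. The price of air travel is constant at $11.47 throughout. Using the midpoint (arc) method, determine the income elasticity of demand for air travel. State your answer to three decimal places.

1.755

With a constant price, Q₁ = 8168.93/11.47 = 712.200 and Q₂ = 12288.96/11.47 = 1071.400 (equivalently, work directly with expenditure since P cancels).
Midpoint %ΔQ = (12288.96 − 8168.93)/10228.95 = 0.40278; midpoint %ΔI = (67430 − 53550)/60490 = 0.22946.
η = 0.40278 / 0.22946 = 1.755.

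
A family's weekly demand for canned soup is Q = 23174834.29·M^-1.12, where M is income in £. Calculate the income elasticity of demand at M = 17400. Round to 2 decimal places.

-1.12

For Q = A·M^β the income elasticity is constant and equal to β.
Here β = -1.12, so η = -1.12.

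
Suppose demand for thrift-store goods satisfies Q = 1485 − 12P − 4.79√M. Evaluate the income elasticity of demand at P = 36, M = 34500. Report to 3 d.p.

At P = 36, M = 34500: Q = 163.297.
Holding P constant, ∂Q/∂M = -4.79/(2√M) = -0.0128942.
η_M = (∂Q/∂M)·(M/Q) = -0.0128942 × (34500/163.297) = -2.724.

-2.724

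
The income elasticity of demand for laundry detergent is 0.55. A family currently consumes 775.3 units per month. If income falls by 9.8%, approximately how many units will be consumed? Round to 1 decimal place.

%ΔQ ≈ η × %ΔI = 0.55 × (-9.8%) = -5.39%.
New Q ≈ 775.3 × (1 − 0.0539) = 733.5.

733.5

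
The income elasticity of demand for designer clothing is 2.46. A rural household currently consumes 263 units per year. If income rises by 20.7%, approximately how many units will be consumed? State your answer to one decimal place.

396.9

%ΔQ ≈ η × %ΔI = 2.46 × 20.7% = 50.922%.
New Q ≈ 263 × (1 + 0.50922) = 396.9.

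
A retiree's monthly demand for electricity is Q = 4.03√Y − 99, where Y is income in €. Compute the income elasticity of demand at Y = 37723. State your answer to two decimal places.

0.57

At Y = 37723: Q = 683.723.
dQ/dY = 4.03/(2√Y) = 0.0103746 at this income.
η = (dQ/dY)·(Y/Q) = 0.0103746 × (37723/683.723) = 0.57.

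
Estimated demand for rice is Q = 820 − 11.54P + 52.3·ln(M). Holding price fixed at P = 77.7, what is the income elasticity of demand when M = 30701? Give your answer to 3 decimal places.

0.113

At P = 77.7, M = 30701: Q = 463.708.
Holding P constant, ∂Q/∂M = 52.3/M = 0.00170353.
η_M = (∂Q/∂M)·(M/Q) = 0.00170353 × (30701/463.708) = 0.113.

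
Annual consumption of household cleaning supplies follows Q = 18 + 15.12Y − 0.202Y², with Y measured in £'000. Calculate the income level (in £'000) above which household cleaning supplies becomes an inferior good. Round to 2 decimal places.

dQ/dY = 15.12 − 0.404Y.
The good is inferior where dQ/dY < 0. Setting dQ/dY = 0 gives Y = 15.12 / 0.404 = 37.43.

37.43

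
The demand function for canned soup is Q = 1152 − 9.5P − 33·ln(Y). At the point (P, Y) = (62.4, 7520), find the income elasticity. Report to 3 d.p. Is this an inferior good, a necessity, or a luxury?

At P = 62.4, Y = 7520: Q = 264.664.
Holding P constant, ∂Q/∂Y = -33/Y = -0.0043883.
η_Y = (∂Q/∂Y)·(Y/Q) = -0.0043883 × (7520/264.664) = -0.125.
Since η < 0, this is an inferior good.

-0.125 (inferior good)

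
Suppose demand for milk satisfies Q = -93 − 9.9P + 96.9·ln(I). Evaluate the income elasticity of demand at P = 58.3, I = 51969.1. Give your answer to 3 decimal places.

0.254

At P = 58.3, I = 51969.1: Q = 382.009.
Holding P constant, ∂Q/∂I = 96.9/I = 0.00186457.
η_I = (∂Q/∂I)·(I/Q) = 0.00186457 × (51969.1/382.009) = 0.254.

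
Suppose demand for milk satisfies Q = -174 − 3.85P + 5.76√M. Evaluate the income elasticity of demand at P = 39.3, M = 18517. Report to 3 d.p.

0.855

At P = 39.3, M = 18517: Q = 458.500.
Holding P constant, ∂Q/∂M = 5.76/(2√M) = 0.0211645.
η_M = (∂Q/∂M)·(M/Q) = 0.0211645 × (18517/458.500) = 0.855.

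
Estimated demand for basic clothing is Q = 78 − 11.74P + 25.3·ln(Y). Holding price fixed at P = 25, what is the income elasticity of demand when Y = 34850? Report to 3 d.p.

At P = 25, Y = 34850: Q = 49.108.
Holding P constant, ∂Q/∂Y = 25.3/Y = 0.000725968.
η_Y = (∂Q/∂Y)·(Y/Q) = 0.000725968 × (34850/49.108) = 0.515.

0.515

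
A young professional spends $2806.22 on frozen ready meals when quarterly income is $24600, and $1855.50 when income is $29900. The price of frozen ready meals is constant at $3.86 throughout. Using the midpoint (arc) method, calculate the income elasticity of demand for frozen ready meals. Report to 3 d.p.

-2.097

With a constant price, Q₁ = 2806.22/3.86 = 727.000 and Q₂ = 1855.50/3.86 = 480.699 (equivalently, work directly with expenditure since P cancels).
Midpoint %ΔQ = (1855.50 − 2806.22)/2330.86 = -0.40788; midpoint %ΔI = (29900 − 24600)/27250 = 0.19450.
η = -0.40788 / 0.19450 = -2.097.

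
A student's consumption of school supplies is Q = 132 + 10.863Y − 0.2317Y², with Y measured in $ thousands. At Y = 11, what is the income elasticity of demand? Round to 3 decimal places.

0.284

At Y = 11: Q = 223.4573.
dQ/dY = 10.863 − 0.4634Y = 5.76560.
η = (dQ/dY)·(Y/Q) = 5.76560 × (11/223.4573) = 0.284.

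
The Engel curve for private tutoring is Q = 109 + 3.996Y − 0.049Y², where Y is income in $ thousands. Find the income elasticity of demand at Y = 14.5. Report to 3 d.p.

0.238

At Y = 14.5: Q = 156.6398.
dQ/dY = 3.996 − 0.098Y = 2.57500.
η = (dQ/dY)·(Y/Q) = 2.57500 × (14.5/156.6398) = 0.238.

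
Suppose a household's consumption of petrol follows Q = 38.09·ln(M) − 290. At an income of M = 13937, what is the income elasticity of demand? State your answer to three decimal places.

At M = 13937: Q = 73.466.
dQ/dM = 38.09/M = 0.00273301 at this income.
η = (dQ/dM)·(M/Q) = 0.00273301 × (13937/73.466) = 0.518.

0.518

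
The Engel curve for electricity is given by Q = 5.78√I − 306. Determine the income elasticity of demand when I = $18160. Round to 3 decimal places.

At I = 18160: Q = 472.907.
dQ/dI = 5.78/(2√I) = 0.0214457 at this income.
η = (dQ/dI)·(I/Q) = 0.0214457 × (18160/472.907) = 0.824.

0.824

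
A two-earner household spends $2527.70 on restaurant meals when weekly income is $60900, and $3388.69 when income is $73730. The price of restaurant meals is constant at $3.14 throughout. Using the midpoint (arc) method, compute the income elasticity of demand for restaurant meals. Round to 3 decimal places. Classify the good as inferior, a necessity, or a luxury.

With a constant price, Q₁ = 2527.70/3.14 = 805.000 and Q₂ = 3388.69/3.14 = 1079.201 (equivalently, work directly with expenditure since P cancels).
Midpoint %ΔQ = (3388.69 − 2527.70)/2958.20 = 0.29105; midpoint %ΔI = (73730 − 60900)/67315 = 0.19060.
η = 0.29105 / 0.19060 = 1.527.
η > 1 ⇒ luxury.

1.527 (luxury)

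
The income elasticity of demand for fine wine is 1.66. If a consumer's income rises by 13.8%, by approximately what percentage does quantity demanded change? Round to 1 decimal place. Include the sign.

%ΔQ ≈ η × %ΔI = 1.66 × 13.8% = 22.9%.

22.9%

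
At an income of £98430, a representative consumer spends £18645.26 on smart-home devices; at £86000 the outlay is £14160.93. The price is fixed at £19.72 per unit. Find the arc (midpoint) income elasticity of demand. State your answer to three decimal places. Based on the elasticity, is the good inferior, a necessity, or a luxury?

With a constant price, Q₁ = 18645.26/19.72 = 945.500 and Q₂ = 14160.93/19.72 = 718.100 (equivalently, work directly with expenditure since P cancels).
Midpoint %ΔQ = (14160.93 − 18645.26)/16403.10 = -0.27338; midpoint %ΔI = (86000 − 98430)/92215 = -0.13479.
η = -0.27338 / -0.13479 = 2.028.
η > 1 ⇒ luxury.

2.028 (luxury)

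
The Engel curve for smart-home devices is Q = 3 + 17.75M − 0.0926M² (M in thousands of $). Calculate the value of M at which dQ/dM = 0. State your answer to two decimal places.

dQ/dM = 17.75 − 0.1852M.
The good is inferior where dQ/dM < 0. Setting dQ/dM = 0 gives M = 17.75 / 0.1852 = 95.84.

95.84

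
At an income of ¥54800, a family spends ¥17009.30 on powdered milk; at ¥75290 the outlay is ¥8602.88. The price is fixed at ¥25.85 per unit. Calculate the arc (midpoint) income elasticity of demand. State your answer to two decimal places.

With a constant price, Q₁ = 17009.30/25.85 = 658.000 and Q₂ = 8602.88/25.85 = 332.800 (equivalently, work directly with expenditure since P cancels).
Midpoint %ΔQ = (8602.88 − 17009.30)/12806.09 = -0.65644; midpoint %ΔI = (75290 − 54800)/65045 = 0.31501.
η = -0.65644 / 0.31501 = -2.08.

-2.08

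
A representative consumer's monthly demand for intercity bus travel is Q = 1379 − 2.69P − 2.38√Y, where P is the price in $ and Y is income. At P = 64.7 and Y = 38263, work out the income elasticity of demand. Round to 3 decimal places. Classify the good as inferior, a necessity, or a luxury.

At P = 64.7, Y = 38263: Q = 739.407.
Holding P constant, ∂Q/∂Y = -2.38/(2√Y) = -0.00608356.
η_Y = (∂Q/∂Y)·(Y/Q) = -0.00608356 × (38263/739.407) = -0.315.
Since η < 0, this is an inferior good.

-0.315 (inferior good)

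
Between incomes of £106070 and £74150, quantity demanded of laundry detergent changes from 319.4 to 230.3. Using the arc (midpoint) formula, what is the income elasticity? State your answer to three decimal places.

0.915

ΔQ = 230.3 − 319.4 = -89.1; midpoint Q̄ = (319.4 + 230.3)/2 = 274.85.
ΔI = 74150 − 106070 = -31920; midpoint Ī = (106070 + 74150)/2 = 90110.
η = (ΔQ/Q̄) ÷ (ΔI/Ī) = (-89.1/274.85) ÷ (-31920/90110) = 0.915.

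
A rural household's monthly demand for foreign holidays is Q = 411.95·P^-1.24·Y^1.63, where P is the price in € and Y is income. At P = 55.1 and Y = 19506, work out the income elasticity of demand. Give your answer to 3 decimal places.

1.630

For a multiplicative demand Q = A·P^α·Y^β, the income elasticity is β everywhere.
Here β = 1.63, so η = 1.630.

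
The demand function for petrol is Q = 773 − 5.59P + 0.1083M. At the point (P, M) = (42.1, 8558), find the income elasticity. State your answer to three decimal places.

At P = 42.1, M = 8558: Q = 1464.492.
Holding P constant, ∂Q/∂M = 0.1083.
η_M = (∂Q/∂M)·(M/Q) = 0.1083 × (8558/1464.492) = 0.633.

0.633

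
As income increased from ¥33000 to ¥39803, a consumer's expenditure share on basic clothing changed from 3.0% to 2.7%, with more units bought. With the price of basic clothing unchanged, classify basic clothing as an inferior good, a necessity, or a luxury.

necessity

Quantity rises but the budget share falls as income rises, so 0 < η < 1.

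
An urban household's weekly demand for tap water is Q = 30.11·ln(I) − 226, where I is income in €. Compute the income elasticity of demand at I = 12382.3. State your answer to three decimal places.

At I = 12382.3: Q = 57.757.
dQ/dI = 30.11/I = 0.0024317 at this income.
η = (dQ/dI)·(I/Q) = 0.0024317 × (12382.3/57.757) = 0.521.

0.521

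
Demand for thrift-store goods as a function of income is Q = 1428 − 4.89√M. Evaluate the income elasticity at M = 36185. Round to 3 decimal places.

At M = 36185: Q = 497.807.
dQ/dM = -4.89/(2√M) = -0.0128533 at this income.
η = (dQ/dM)·(M/Q) = -0.0128533 × (36185/497.807) = -0.934.

-0.934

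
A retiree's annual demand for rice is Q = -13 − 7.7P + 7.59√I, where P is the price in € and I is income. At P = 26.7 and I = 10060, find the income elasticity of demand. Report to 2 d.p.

0.70

At P = 26.7, I = 10060: Q = 542.684.
Holding P constant, ∂Q/∂I = 7.59/(2√I) = 0.0378367.
η_I = (∂Q/∂I)·(I/Q) = 0.0378367 × (10060/542.684) = 0.70.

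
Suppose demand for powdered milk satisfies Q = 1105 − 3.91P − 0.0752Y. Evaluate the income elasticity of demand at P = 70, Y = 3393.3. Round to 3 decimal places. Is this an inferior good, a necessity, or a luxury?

At P = 70, Y = 3393.3: Q = 576.124.
Holding P constant, ∂Q/∂Y = −0.0752.
η_Y = (∂Q/∂Y)·(Y/Q) = -0.0752 × (3393.3/576.124) = -0.443.
Since η < 0, this is an inferior good.

-0.443 (inferior good)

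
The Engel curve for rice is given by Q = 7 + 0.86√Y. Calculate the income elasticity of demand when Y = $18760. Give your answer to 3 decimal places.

At Y = 18760: Q = 124.792.
dQ/dY = 0.86/(2√Y) = 0.00313944 at this income.
η = (dQ/dY)·(Y/Q) = 0.00313944 × (18760/124.792) = 0.472.

0.472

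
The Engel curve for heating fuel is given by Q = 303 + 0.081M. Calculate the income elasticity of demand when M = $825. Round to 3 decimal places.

0.181

At M = 825: Q = 369.825.
dQ/dM = 0.081.
η = (dQ/dM)·(M/Q) = 0.081 × (825/369.825) = 0.181.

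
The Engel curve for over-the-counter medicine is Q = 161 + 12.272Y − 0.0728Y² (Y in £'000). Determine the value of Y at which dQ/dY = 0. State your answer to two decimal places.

dQ/dY = 12.272 − 0.1456Y.
The good is inferior where dQ/dY < 0. Setting dQ/dY = 0 gives Y = 12.272 / 0.1456 = 84.29.

84.29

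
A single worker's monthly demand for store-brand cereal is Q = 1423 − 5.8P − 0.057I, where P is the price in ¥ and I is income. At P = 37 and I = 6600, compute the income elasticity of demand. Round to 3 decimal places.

At P = 37, I = 6600: Q = 832.200.
Holding P constant, ∂Q/∂I = −0.057.
η_I = (∂Q/∂I)·(I/Q) = -0.057 × (6600/832.200) = -0.452.

-0.452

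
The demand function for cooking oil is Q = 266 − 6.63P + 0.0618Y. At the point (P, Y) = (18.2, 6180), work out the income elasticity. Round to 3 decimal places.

0.724

At P = 18.2, Y = 6180: Q = 527.258.
Holding P constant, ∂Q/∂Y = 0.0618.
η_Y = (∂Q/∂Y)·(Y/Q) = 0.0618 × (6180/527.258) = 0.724.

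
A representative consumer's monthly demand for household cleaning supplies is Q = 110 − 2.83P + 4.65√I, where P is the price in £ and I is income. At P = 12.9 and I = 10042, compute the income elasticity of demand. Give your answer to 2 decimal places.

At P = 12.9, I = 10042: Q = 539.468.
Holding P constant, ∂Q/∂I = 4.65/(2√I) = 0.0232013.
η_I = (∂Q/∂I)·(I/Q) = 0.0232013 × (10042/539.468) = 0.43.

0.43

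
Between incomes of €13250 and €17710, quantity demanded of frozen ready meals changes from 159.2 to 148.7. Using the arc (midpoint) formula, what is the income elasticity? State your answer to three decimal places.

ΔQ = 148.7 − 159.2 = -10.5; midpoint Q̄ = (159.2 + 148.7)/2 = 153.95.
ΔI = 17710 − 13250 = 4460; midpoint Ī = (13250 + 17710)/2 = 15480.
η = (ΔQ/Q̄) ÷ (ΔI/Ī) = (-10.5/153.95) ÷ (4460/15480) = -0.237.

-0.237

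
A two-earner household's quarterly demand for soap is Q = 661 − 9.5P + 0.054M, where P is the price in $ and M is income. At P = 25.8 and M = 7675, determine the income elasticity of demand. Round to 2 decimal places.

At P = 25.8, M = 7675: Q = 830.350.
Holding P constant, ∂Q/∂M = 0.054.
η_M = (∂Q/∂M)·(M/Q) = 0.054 × (7675/830.350) = 0.50.

0.50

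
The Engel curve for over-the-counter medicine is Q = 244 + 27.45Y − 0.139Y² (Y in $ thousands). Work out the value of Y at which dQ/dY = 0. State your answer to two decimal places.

98.74

dQ/dY = 27.45 − 0.278Y.
The good is inferior where dQ/dY < 0. Setting dQ/dY = 0 gives Y = 27.45 / 0.278 = 98.74.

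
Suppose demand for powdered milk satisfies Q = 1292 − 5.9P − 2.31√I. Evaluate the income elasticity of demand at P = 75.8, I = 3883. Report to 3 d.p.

-0.103

At P = 75.8, I = 3883: Q = 700.835.
Holding P constant, ∂Q/∂I = -2.31/(2√I) = -0.0185352.
η_I = (∂Q/∂I)·(I/Q) = -0.0185352 × (3883/700.835) = -0.103.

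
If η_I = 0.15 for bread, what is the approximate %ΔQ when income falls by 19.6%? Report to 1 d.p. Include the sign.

%ΔQ ≈ η × %ΔI = 0.15 × (-19.6%) = -2.9%.

-2.9%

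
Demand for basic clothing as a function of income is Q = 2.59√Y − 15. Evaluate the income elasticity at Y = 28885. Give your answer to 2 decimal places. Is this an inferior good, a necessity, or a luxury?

At Y = 28885: Q = 425.186.
dQ/dY = 2.59/(2√Y) = 0.00761962 at this income.
η = (dQ/dY)·(Y/Q) = 0.00761962 × (28885/425.186) = 0.52.
Since 0 < η < 1, the good is a necessity.

0.52 (necessity)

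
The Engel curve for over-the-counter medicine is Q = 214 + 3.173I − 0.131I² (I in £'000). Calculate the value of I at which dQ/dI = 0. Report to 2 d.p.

dQ/dI = 3.173 − 0.262I.
The good is inferior where dQ/dI < 0. Setting dQ/dI = 0 gives I = 3.173 / 0.262 = 12.11.

12.11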